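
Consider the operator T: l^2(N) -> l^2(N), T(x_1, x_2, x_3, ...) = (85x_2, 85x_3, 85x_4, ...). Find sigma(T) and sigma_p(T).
sigma(T) = closed disk {z in C : |z| ≤ 85}; sigma_p(T) = open disk {z in C : |z| < 85}

Note T = 85·V where V is the unit left shift (V x)_k = x_{k+1}; so sigma(T) = 85·sigma(V) and ||T|| = 85||V||. ||T x||^2 = 7225sum_{k≥2} |x_k|^2 ≤ 7225||x||^2, with equality on {x : x_1 = 0}, so ||T|| = 85. For any lambda with |lambda| < 85, set r = lambda/85 (|r| < 1); the vector x = (1, r, r^2, ...) is in l^2 and satisfies T x = 85(r, r^2, ...) = lambda x, so lambda is an eigenvalue. On the boundary |lambda| = 85 the geometric series diverges, so no l^2 eigenvector exists, but these lambda lie in the approximate point spectrum. Hence sigma(T) is the closed disk of radius 85 and sigma_p(T) is the open disk.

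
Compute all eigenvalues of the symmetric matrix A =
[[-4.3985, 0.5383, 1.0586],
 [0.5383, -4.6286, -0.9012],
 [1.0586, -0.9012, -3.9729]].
sigma(A) ≈ {-6, -4, -3}

A is real symmetric, so its spectrum consists of real eigenvalues. Expanding the characteristic polynomial of the displayed matrix gives
  det(λ I - A) = p(λ) = λ^3 + (13)λ^2 + (54)λ + (72).
Solving p(λ) = 0 yields eigenvalues ≈ -6, -4, -3. (A is shown rounded to 4 decimals, so these recover the underlying integer eigenvalues to within that precision.)
Verification: the trace of A = -13 equals the sum of eigenvalues -13, and det(A) ≈ -72.0005 matches the eigenvalue product -72.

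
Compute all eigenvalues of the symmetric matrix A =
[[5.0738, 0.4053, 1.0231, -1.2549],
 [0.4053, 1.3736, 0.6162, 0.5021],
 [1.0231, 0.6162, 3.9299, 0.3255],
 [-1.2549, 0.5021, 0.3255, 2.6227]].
sigma(A) ≈ {1, 2, 4, 6}

A is real symmetric, so its spectrum consists of real eigenvalues. Expanding the characteristic polynomial of the displayed matrix gives
  det(λ I - A) = p(λ) = λ^4 + (-13)λ^3 + (56)λ^2 + (-92)λ + (48).
Solving p(λ) = 0 yields eigenvalues ≈ 1, 2, 4, 6. (A is shown rounded to 4 decimals, so these recover the underlying integer eigenvalues to within that precision.)
Verification: the trace of A = 13 equals the sum of eigenvalues 13, and det(A) ≈ 47.9993 matches the eigenvalue product 48.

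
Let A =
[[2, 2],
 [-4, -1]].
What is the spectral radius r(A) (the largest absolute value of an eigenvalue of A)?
r(A) = sqrt(6) ≈ 2.4495

The eigenvalues of A are the roots of its characteristic polynomial. With M = A (coefficients from the trace and determinant):
  p(λ) = det(λ I - M) = λ^2 - λ + 6.
For λ^2 - λ + 6 the discriminant is -23. It is negative, so the roots are the complex-conjugate pair λ = 1/2 ± (sqrt(23)/2) i ≈ 0.5 ± 2.3979i. For a conjugate pair the product of the roots equals the constant term, so |λ|^2 = 6 and |λ| = sqrt(6) ≈ 2.4495.
Thus the eigenvalues (to 4 decimals) are 0.5 ± 2.3979i (modulus 2.4495). The spectral radius is the largest modulus: r(A) = sqrt(6) ≈ 2.4495. (Cross-check: r(A) ≤ ||A||_2 ≈ 4.8442; equality holds whenever A is normal, though it can also hold for some non-normal A.)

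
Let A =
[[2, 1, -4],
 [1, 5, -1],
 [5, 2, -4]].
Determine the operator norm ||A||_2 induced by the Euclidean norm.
||A||_2 ≈ 8.5875 (= sqrt(largest eigenvalue of A^T A))

||A||_2 = sigma_max(A) = sqrt(lambda_max(A^T A)). Form the symmetric matrix M = A^T A =
[[30, 17, -29],
 [17, 30, -17],
 [-29, -17, 33]].
Its characteristic polynomial (trace, sum of principal 2x2 minors, determinant of M give the coefficients) is
  p(λ) = det(λ I - M) = λ^3 - 93λ^2 + 1461λ - 3025.
No integer candidate from the rational root theorem (±divisors of 3025) is a root, so the roots are irrational. The cubic discriminant is Δ = 3405829680 > 0, so there are three distinct real roots. p(2) = -467 and p(3) = 548 have opposite signs, so a root lies in (2, 3); Newton's method refines it to λ ≈ 2.4393. p(16) = 639 and p(17) = -152 have opposite signs, so a root lies in (16, 17); Newton's method refines it to λ ≈ 16.816. p(73) = -2952 and p(74) = 1045 have opposite signs, so a root lies in (73, 74); Newton's method refines it to λ ≈ 73.7446. Check (Vieta): the three roots sum to 93, matching tr M = 93.
So the eigenvalues of A^T A are ≈ 2.4393, 16.816, 73.7446 (all ≥ 0, as they must be for A^T A). The largest is λ_max ≈ 73.7446, hence ||A||_2 = sqrt(λ_max) ≈ 8.5875.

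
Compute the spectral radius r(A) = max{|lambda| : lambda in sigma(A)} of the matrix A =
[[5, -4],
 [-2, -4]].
r(A) = (1 + sqrt(113))/2 ≈ 5.8151

The eigenvalues of A are the roots of its characteristic polynomial. With M = A (coefficients from the trace and determinant):
  p(λ) = det(λ I - M) = λ^2 - λ - 28.
For λ^2 - λ - 28 the discriminant is 113. It is nonnegative but not a perfect square, so the roots are real and irrational: λ = (1 ± sqrt(113))/2 ≈ 5.8151, -4.8151.
Thus the eigenvalues (to 4 decimals) are 5.8151 (modulus 5.8151); -4.8151 (modulus 4.8151). The spectral radius is the largest modulus: r(A) = (1 + sqrt(113))/2 ≈ 5.8151. (Cross-check: r(A) ≤ ||A||_2 ≈ 6.5264; equality holds whenever A is normal, though it can also hold for some non-normal A.)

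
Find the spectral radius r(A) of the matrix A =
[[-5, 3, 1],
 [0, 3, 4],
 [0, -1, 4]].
r(A) = 5

The eigenvalues of A are the roots of its characteristic polynomial. With M = A (coefficients from the trace, the sum of principal 2x2 minors, and det A):
  p(λ) = det(λ I - M) = λ^3 - 2λ^2 - 19λ + 80.
By the rational root theorem any rational root is an integer divisor of 80. Testing λ = -5: p(-5) = -125 - 50 + 95 + 80 = 0, so λ = -5 is a root. Dividing out (λ + 5) leaves p(λ) = (λ + 5)(λ^2 - 7λ + 16). For λ^2 - 7λ + 16 the discriminant is -15. It is negative, so the roots are the complex-conjugate pair λ = 7/2 ± (sqrt(15)/2) i ≈ 3.5 ± 1.9365i. For a conjugate pair the product of the roots equals the constant term, so |λ|^2 = 16 and |λ| = sqrt(16) = 4.
Thus the eigenvalues (to 4 decimals) are 3.5 ± 1.9365i (modulus 4); -5 (modulus 5). The spectral radius is the largest modulus: r(A) = 5. (Cross-check: r(A) ≤ ||A||_2 ≈ 6.8186; equality holds whenever A is normal, though it can also hold for some non-normal A.)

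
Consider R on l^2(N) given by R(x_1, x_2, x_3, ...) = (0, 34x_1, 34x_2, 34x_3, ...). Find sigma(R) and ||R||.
sigma(R) = closed disk {z in C : |z| ≤ 34}; ||R|| = 34

Note R = 34·U where U is the unit right shift (U x)_k = x_{k-1} (with x_0 := 0); so ||R|| = 34||U|| and sigma(R) = 34·sigma(U). ||R x||^2 = sum_{k≥1} |34x_k|^2 = 1156||x||^2, so ||R|| = 34 and sigma(R) ⊂ {|z| ≤ 34}. For any |lambda| < 34, the equation (R - lambda I) x = 0 forces x_1 = 0, then 34x_k = lambda x_{k+1} ⇒ x = 0, so R has no eigenvalues. But (R - lambda I) is not surjective for |lambda| < 34: solving (R - lambda I) x = e_1 would require x_n proportional to (lambda/34)^(-n), which is not in l^2. So every |lambda| < 34 lies in the residual spectrum. The boundary |lambda| = 34 is in the approximate point spectrum (the spectrum is closed). Hence sigma(R) is the closed disk of radius 34.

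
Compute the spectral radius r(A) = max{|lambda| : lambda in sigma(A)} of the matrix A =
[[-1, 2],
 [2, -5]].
r(A) = (6 + sqrt(32))/2 ≈ 5.8284

The eigenvalues of A are the roots of its characteristic polynomial. With M = A (coefficients from the trace and determinant):
  p(λ) = det(λ I - M) = λ^2 + 6λ + 1.
For λ^2 + 6λ + 1 the discriminant is 32. It is nonnegative but not a perfect square, so the roots are real and irrational: λ = (-6 ± sqrt(32))/2 ≈ -0.1716, -5.8284.
Thus the eigenvalues (to 4 decimals) are -0.1716 (modulus 0.1716); -5.8284 (modulus 5.8284). The spectral radius is the largest modulus: r(A) = (6 + sqrt(32))/2 ≈ 5.8284. (Cross-check: r(A) ≤ ||A||_2 ≈ 5.8284; equality holds whenever A is normal, though it can also hold for some non-normal A.)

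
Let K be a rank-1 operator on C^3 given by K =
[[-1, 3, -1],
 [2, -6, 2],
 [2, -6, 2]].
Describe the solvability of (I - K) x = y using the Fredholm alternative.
(I - K) is invertible (det(I - K) = 6 ≠ 0), so for every y in C^3 the equation (I - K) x = y has a unique solution.

K has rank 1, so it is an outer product K = u v^T: every row of K is a multiple of one row vector. Reading off the entries, u = (-1, 2, 2) and v = (1, -3, 1) (row i of K equals u_i·v^T). A rank-one matrix u v^T satisfies K u = u (v·u) and kills the (2)-dimensional subspace v^⊥, so its characteristic polynomial is lambda^2 (lambda - v·u) with v·u = tr K = -5. Hence the eigenvalues of I - K are 1 (multiplicity 2) and 1 - (-5) = 6, so det(I - K) = 6. (Direct check: I - K =
[[2, -3, 1],
 [-2, 7, -2],
 [-2, 6, -1]]
has determinant 6.) The finite-dimensional Fredholm alternative says: either (I - K) is invertible, or ker(I - K) ≠ {0} and then range(I - K) = ker((I - K)^*)^⊥, with dim ker(I - K) = dim ker((I - K)^*). Since det(I - K) ≠ 0, 1 is not an eigenvalue of K and ker(I - K) = {0}, so we are in the first case: for every y there is a unique x = (I - K)^(-1) y. Explicitly, by the Sherman–Morrison formula, (I - u v^T)^(-1) = I + u v^T/(1 - v·u), i.e. (I - K)^(-1) = I + K/(6).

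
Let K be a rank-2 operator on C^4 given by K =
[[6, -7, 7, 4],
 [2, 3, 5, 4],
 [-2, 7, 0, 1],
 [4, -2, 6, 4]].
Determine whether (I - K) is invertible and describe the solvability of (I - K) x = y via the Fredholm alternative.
(I - K) is invertible (det(I - K) = 21 ≠ 0), so for every y in C^4 the equation (I - K) x = y has a unique solution.

K has rank 2 and factors as K = U V^T = u1 v1^T + u2 v2^T with u1 = (-1, -3, -2, -2), v1 = (0, -2, -1, -1), u2 = (3, 1, -1, 2), v2 = (2, -3, 2, 1) (multiplying out reproduces the displayed K). The nonzero eigenvalues of U V^T coincide with those of the 2 x 2 matrix G = V^T U = [[v1·u1, v1·u2], [v2·u1, v2·u2]] = [[10, -3], [1, 3]], and by the Sylvester determinant identity det(I_4 - U V^T) = det(I_2 - V^T U) = det([[-9, 3], [-1, -2]]) = (-9)(-2) - (3)(-1) = 21. (Direct check: I - K =
[[-5, 7, -7, -4],
 [-2, -2, -5, -4],
 [2, -7, 1, -1],
 [-4, 2, -6, -3]]
has determinant 21.) The finite-dimensional Fredholm alternative says: either (I - K) is invertible, or ker(I - K) ≠ {0} and then range(I - K) = ker((I - K)^*)^⊥, with dim ker(I - K) = dim ker((I - K)^*). Since det(I - K) ≠ 0, 1 is not an eigenvalue of K and ker(I - K) = {0}, so we are in the first case: for every y there is a unique x = (I - K)^(-1) y. (Explicitly, by the Woodbury identity, (I - U V^T)^(-1) = I + U (I_2 - G)^(-1) V^T.)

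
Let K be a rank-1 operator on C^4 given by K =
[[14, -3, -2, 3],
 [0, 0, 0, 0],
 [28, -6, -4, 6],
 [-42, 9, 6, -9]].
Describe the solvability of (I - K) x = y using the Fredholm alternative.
(I - K) is singular (det(I - K) = 0, i.e. 1 ∈ sigma(K)). (I - K) x = y is solvable iff y ⊥ ker((I - K)^*) = span{(14, -3, -2, 3)}, i.e. iff 14y_1 - 3y_2 - 2y_3 + 3y_4 = 0. When solvable, the solutions are x = y + c·(1, 0, 2, -3), c arbitrary (ker(I - K) = span{(1, 0, 2, -3)}, dimension 1).

K has rank 1, so it is an outer product K = u v^T: every row of K is a multiple of one row vector. Reading off the entries, u = (1, 0, 2, -3) and v = (14, -3, -2, 3) (row i of K equals u_i·v^T). A rank-one matrix u v^T satisfies K u = u (v·u) and kills the (3)-dimensional subspace v^⊥, so its characteristic polynomial is lambda^3 (lambda - v·u) with v·u = tr K = 1. Hence the eigenvalues of I - K are 1 (multiplicity 3) and 1 - (1) = 0, so det(I - K) = 0. (Direct check: I - K =
[[-13, 3, 2, -3],
 [0, 1, 0, 0],
 [-28, 6, 5, -6],
 [42, -9, -6, 10]]
has determinant 0.) So 1 is an eigenvalue of K and (I - K) is not invertible. The finite-dimensional Fredholm alternative says: either (I - K) is invertible, or ker(I - K) ≠ {0} and then range(I - K) = ker((I - K)^*)^⊥, with dim ker(I - K) = dim ker((I - K)^*). We are in the second case, so we need both kernels. Kernel of I - K: (I - K) u = u - u (v·u) = u - u = 0, so ker(I - K) = span{u} = span{(1, 0, 2, -3)} (it is exactly 1-dimensional because rank(I - K) = 3). Kernel of the adjoint: K is real, so (I - K)^* = I - K^T = I - v u^T, and (I - v u^T) v = v - v (u·v) = 0; hence ker((I - K)^*) = span{v} = span{(14, -3, -2, 3)}. Therefore (I - K) x = y is solvable iff <y, v> = 0, i.e. iff 14y_1 - 3y_2 - 2y_3 + 3y_4 = 0. When this holds, K y = u (v·y) = 0, so (I - K) y = y and x = y is a particular solution; the full solution set is the line x = y + c·u = y + c·(1, 0, 2, -3), c ∈ C.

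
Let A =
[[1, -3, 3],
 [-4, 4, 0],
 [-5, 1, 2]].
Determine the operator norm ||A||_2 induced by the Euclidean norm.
||A||_2 ≈ 7.7042 (= sqrt(largest eigenvalue of A^T A))

||A||_2 = sigma_max(A) = sqrt(lambda_max(A^T A)). Form the symmetric matrix M = A^T A =
[[42, -24, -7],
 [-24, 26, -7],
 [-7, -7, 13]].
Its characteristic polynomial (trace, sum of principal 2x2 minors, determinant of M give the coefficients) is
  p(λ) = det(λ I - M) = λ^3 - 81λ^2 + 1302λ - 1024.
No integer candidate from the rational root theorem (±divisors of 1024) is a root, so the roots are irrational. The cubic discriminant is Δ = 2032392708 > 0, so there are three distinct real roots. p(0) = -1024 and p(1) = 198 have opposite signs, so a root lies in (0, 1); Newton's method refines it to λ ≈ 0.8288. p(20) = 616 and p(21) = -142 have opposite signs, so a root lies in (20, 21); Newton's method refines it to λ ≈ 20.8165. p(59) = -788 and p(60) = 1496 have opposite signs, so a root lies in (59, 60); Newton's method refines it to λ ≈ 59.3548. Check (Vieta): the three roots sum to 81, matching tr M = 81.
So the eigenvalues of A^T A are ≈ 0.8288, 20.8165, 59.3548 (all ≥ 0, as they must be for A^T A). The largest is λ_max ≈ 59.3548, hence ||A||_2 = sqrt(λ_max) ≈ 7.7042.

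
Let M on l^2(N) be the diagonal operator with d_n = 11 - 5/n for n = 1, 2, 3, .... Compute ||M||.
||M|| = 11

For a diagonal operator on l^2 with entries d_n, ||M|| = sup_n |d_n|. Here d_1 = 6, d_2 = 17/2, ..., and d_n = 11 - 5/n increases monotonically toward 11. All terms lie in [6, 11), so |d_n| = d_n and the supremum is the limit 11, which is not attained by any individual d_n. Hence ||M|| = 11.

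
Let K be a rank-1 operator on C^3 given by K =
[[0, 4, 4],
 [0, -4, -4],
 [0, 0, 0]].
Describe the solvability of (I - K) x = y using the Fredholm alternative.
(I - K) is invertible (det(I - K) = 5 ≠ 0), so for every y in C^3 the equation (I - K) x = y has a unique solution.

K has rank 1, so it is an outer product K = u v^T: every row of K is a multiple of one row vector. Reading off the entries, u = (-2, 2, 0) and v = (0, -2, -2) (row i of K equals u_i·v^T). A rank-one matrix u v^T satisfies K u = u (v·u) and kills the (2)-dimensional subspace v^⊥, so its characteristic polynomial is lambda^2 (lambda - v·u) with v·u = tr K = -4. Hence the eigenvalues of I - K are 1 (multiplicity 2) and 1 - (-4) = 5, so det(I - K) = 5. (Direct check: I - K =
[[1, -4, -4],
 [0, 5, 4],
 [0, 0, 1]]
has determinant 5.) The finite-dimensional Fredholm alternative says: either (I - K) is invertible, or ker(I - K) ≠ {0} and then range(I - K) = ker((I - K)^*)^⊥, with dim ker(I - K) = dim ker((I - K)^*). Since det(I - K) ≠ 0, 1 is not an eigenvalue of K and ker(I - K) = {0}, so we are in the first case: for every y there is a unique x = (I - K)^(-1) y. Explicitly, by the Sherman–Morrison formula, (I - u v^T)^(-1) = I + u v^T/(1 - v·u), i.e. (I - K)^(-1) = I + K/(5).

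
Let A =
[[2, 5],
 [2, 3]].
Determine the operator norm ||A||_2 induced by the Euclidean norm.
||A||_2 = sqrt((42 + sqrt(1700))/2) ≈ 6.451 (= sqrt(largest eigenvalue of A^T A))

||A||_2 = sigma_max(A) = sqrt(lambda_max(A^T A)). Form the symmetric matrix M = A^T A =
[[8, 16],
 [16, 34]].
Its characteristic polynomial (trace, determinant of M give the coefficients) is
  p(λ) = det(λ I - M) = λ^2 - 42λ + 16.
For λ^2 - 42λ + 16 the discriminant is 1700. It is nonnegative but not a perfect square, so the roots are real and irrational: λ = (42 ± sqrt(1700))/2 ≈ 41.6155, 0.3845.
So the eigenvalues of A^T A are ≈ 0.3845, 41.6155 (all ≥ 0, as they must be for A^T A). The largest is λ_max = (42 + sqrt(1700))/2 ≈ 41.6155, hence ||A||_2 = sqrt(λ_max) = sqrt((42 + sqrt(1700))/2) ≈ 6.451.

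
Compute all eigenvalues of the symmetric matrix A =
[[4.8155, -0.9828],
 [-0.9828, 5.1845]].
sigma(A) ≈ {4, 6}

A is real symmetric, so its spectrum consists of real eigenvalues. Expanding the characteristic polynomial of the displayed matrix gives
  det(λ I - A) = p(λ) = λ^2 + (-10)λ + (24).
Solving p(λ) = 0 yields eigenvalues ≈ 4, 6. (A is shown rounded to 4 decimals, so these recover the underlying integer eigenvalues to within that precision.)
Verification: the trace of A = 10 equals the sum of eigenvalues 10, and det(A) ≈ 24.0001 matches the eigenvalue product 24.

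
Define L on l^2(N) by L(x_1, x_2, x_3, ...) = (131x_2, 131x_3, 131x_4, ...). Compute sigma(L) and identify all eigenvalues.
sigma(L) = closed disk {z in C : |z| ≤ 131}; sigma_p(L) = open disk {z in C : |z| < 131}

Note L = 131·V where V is the unit left shift (V x)_k = x_{k+1}; so sigma(L) = 131·sigma(V) and ||L|| = 131||V||. ||L x||^2 = 17161sum_{k≥2} |x_k|^2 ≤ 17161||x||^2, with equality on {x : x_1 = 0}, so ||L|| = 131. For any lambda with |lambda| < 131, set r = lambda/131 (|r| < 1); the vector x = (1, r, r^2, ...) is in l^2 and satisfies L x = 131(r, r^2, ...) = lambda x, so lambda is an eigenvalue. On the boundary |lambda| = 131 the geometric series diverges, so no l^2 eigenvector exists, but these lambda lie in the approximate point spectrum. Hence sigma(L) is the closed disk of radius 131 and sigma_p(L) is the open disk.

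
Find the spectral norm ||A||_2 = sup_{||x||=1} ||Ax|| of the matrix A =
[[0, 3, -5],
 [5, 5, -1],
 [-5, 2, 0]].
||A||_2 ≈ 8.1688 (= sqrt(largest eigenvalue of A^T A))

||A||_2 = sigma_max(A) = sqrt(lambda_max(A^T A)). Form the symmetric matrix M = A^T A =
[[50, 15, -5],
 [15, 38, -20],
 [-5, -20, 26]].
Its characteristic polynomial (trace, sum of principal 2x2 minors, determinant of M give the coefficients) is
  p(λ) = det(λ I - M) = λ^3 - 114λ^2 + 3538λ - 25600.
No integer candidate from the rational root theorem (±divisors of 25600) is a root, so the roots are irrational. The cubic discriminant is Δ = 1980394736 > 0, so there are three distinct real roots. p(10) = -620 and p(11) = 855 have opposite signs, so a root lies in (10, 11); Newton's method refines it to λ ≈ 10.4068. p(36) = 680 and p(37) = -107 have opposite signs, so a root lies in (36, 37); Newton's method refines it to λ ≈ 36.8647. p(66) = -1180 and p(67) = 463 have opposite signs, so a root lies in (66, 67); Newton's method refines it to λ ≈ 66.7285. Check (Vieta): the three roots sum to 114, matching tr M = 114.
So the eigenvalues of A^T A are ≈ 10.4068, 36.8647, 66.7285 (all ≥ 0, as they must be for A^T A). The largest is λ_max ≈ 66.7285, hence ||A||_2 = sqrt(λ_max) ≈ 8.1688.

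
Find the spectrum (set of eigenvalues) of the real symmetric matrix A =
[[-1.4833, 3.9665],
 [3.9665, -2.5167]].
sigma(A) ≈ {-6, 2}

A is real symmetric, so its spectrum consists of real eigenvalues. Expanding the characteristic polynomial of the displayed matrix gives
  det(λ I - A) = p(λ) = λ^2 + (4)λ + (-12).
Solving p(λ) = 0 yields eigenvalues ≈ -6, 2. (A is shown rounded to 4 decimals, so these recover the underlying integer eigenvalues to within that precision.)
Verification: the trace of A = -4 equals the sum of eigenvalues -4, and det(A) ≈ -12.0001 matches the eigenvalue product -12.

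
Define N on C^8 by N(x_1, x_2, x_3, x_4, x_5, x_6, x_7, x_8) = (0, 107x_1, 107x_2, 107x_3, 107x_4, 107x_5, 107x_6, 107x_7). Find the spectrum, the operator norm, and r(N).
sigma(N) = {0}; ||N|| = 107; r(N) = 0. (N is nilpotent with N^8 = 0.)

On C^8, N is a strictly lower-triangular matrix with 107 on the subdiagonal and zeros elsewhere, so its characteristic polynomial is lambda^8 and every eigenvalue is 0: sigma(N) = {0}. For the operator norm, N e_i = 107e_{i+1} for i = 1, ..., 7 and N e_8 = 0, so the singular values of N are 107 (with multiplicity 7) and 0; hence ||N|| = 107. The spectral radius r(N) = max|lambda| = 0. Note ||N|| > r(N) — characteristic of non-normal nilpotent operators. Indeed N^8 = 0.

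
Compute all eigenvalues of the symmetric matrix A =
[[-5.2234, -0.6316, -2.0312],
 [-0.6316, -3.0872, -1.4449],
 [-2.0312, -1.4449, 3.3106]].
sigma(A) ≈ {-6, -3, 4}

A is real symmetric, so its spectrum consists of real eigenvalues. Expanding the characteristic polynomial of the displayed matrix gives
  det(λ I - A) = p(λ) = λ^3 + (5)λ^2 + (-18)λ + (-72).
Solving p(λ) = 0 yields eigenvalues ≈ -6, -3, 4. (A is shown rounded to 4 decimals, so these recover the underlying integer eigenvalues to within that precision.)
Verification: the trace of A = -5 equals the sum of eigenvalues -5, and det(A) ≈ 71.9998 matches the eigenvalue product 72.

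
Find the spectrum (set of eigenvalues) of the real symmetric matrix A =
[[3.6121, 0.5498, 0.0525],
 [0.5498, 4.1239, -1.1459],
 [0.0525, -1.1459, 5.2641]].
sigma(A) ≈ {3, 4, 6}

A is real symmetric, so its spectrum consists of real eigenvalues. Expanding the characteristic polynomial of the displayed matrix gives
  det(λ I - A) = p(λ) = λ^3 + (-13)λ^2 + (54)λ + (-72.002).
Solving p(λ) = 0 yields eigenvalues ≈ 3, 4, 6. (A is shown rounded to 4 decimals, so these recover the underlying integer eigenvalues to within that precision.)
Verification: the trace of A = 13 equals the sum of eigenvalues 13, and det(A) ≈ 72.0020 matches the eigenvalue product 72.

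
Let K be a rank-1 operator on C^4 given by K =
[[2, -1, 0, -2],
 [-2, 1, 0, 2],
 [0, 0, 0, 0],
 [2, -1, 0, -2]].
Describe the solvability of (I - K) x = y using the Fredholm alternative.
(I - K) is singular (det(I - K) = 0, i.e. 1 ∈ sigma(K)). (I - K) x = y is solvable iff y ⊥ ker((I - K)^*) = span{(2, -1, 0, -2)}, i.e. iff 2y_1 - y_2 - 2y_4 = 0. When solvable, the solutions are x = y + c·(1, -1, 0, 1), c arbitrary (ker(I - K) = span{(1, -1, 0, 1)}, dimension 1).

K has rank 1, so it is an outer product K = u v^T: every row of K is a multiple of one row vector. Reading off the entries, u = (1, -1, 0, 1) and v = (2, -1, 0, -2) (row i of K equals u_i·v^T). A rank-one matrix u v^T satisfies K u = u (v·u) and kills the (3)-dimensional subspace v^⊥, so its characteristic polynomial is lambda^3 (lambda - v·u) with v·u = tr K = 1. Hence the eigenvalues of I - K are 1 (multiplicity 3) and 1 - (1) = 0, so det(I - K) = 0. (Direct check: I - K =
[[-1, 1, 0, 2],
 [2, 0, 0, -2],
 [0, 0, 1, 0],
 [-2, 1, 0, 3]]
has determinant 0.) So 1 is an eigenvalue of K and (I - K) is not invertible. The finite-dimensional Fredholm alternative says: either (I - K) is invertible, or ker(I - K) ≠ {0} and then range(I - K) = ker((I - K)^*)^⊥, with dim ker(I - K) = dim ker((I - K)^*). We are in the second case, so we need both kernels. Kernel of I - K: (I - K) u = u - u (v·u) = u - u = 0, so ker(I - K) = span{u} = span{(1, -1, 0, 1)} (it is exactly 1-dimensional because rank(I - K) = 3). Kernel of the adjoint: K is real, so (I - K)^* = I - K^T = I - v u^T, and (I - v u^T) v = v - v (u·v) = 0; hence ker((I - K)^*) = span{v} = span{(2, -1, 0, -2)}. Therefore (I - K) x = y is solvable iff <y, v> = 0, i.e. iff 2y_1 - y_2 - 2y_4 = 0. When this holds, K y = u (v·y) = 0, so (I - K) y = y and x = y is a particular solution; the full solution set is the line x = y + c·u = y + c·(1, -1, 0, 1), c ∈ C.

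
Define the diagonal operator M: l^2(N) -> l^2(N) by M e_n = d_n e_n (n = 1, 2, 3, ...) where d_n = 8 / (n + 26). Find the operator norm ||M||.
||M|| = 8/27 (attained at n = 1)

For M diagonal, ||M|| = sup_n |d_n| = sup_n 8/(n + 26). This is positive and strictly decreasing in n, so the supremum is attained at n = 1: d_1 = 8/(1 + 26) = 8/27. Hence ||M|| = 8/27.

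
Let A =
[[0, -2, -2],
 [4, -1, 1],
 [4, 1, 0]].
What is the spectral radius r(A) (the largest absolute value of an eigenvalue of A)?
r(A) ≈ 3.9737

The eigenvalues of A are the roots of its characteristic polynomial. With M = A (coefficients from the trace, the sum of principal 2x2 minors, and det A):
  p(λ) = det(λ I - M) = λ^3 + λ^2 + 15λ + 24.
No integer candidate from the rational root theorem (±divisors of 24) is a root, so the roots are irrational. The cubic discriminant is Δ = -22443 < 0, so there is one real root and a complex-conjugate pair. p(-2) = -10 and p(-1) = 9 have opposite signs, so a root lies in (-2, -1); Newton's method refines it to λ ≈ -1.5199. Dividing out (λ - (-1.5199)) leaves approximately λ^2 - 0.5199λ + 15.7902. For λ^2 - 0.5199λ + 15.7902 the discriminant is -62.8907. It is negative, so the remaining roots are the complex-conjugate pair λ ≈ 0.26 ± 3.9652i. Their product equals the constant term, so |λ|^2 ≈ 15.7902 and |λ| ≈ 3.9737.
Thus the eigenvalues (to 4 decimals) are -1.5199 (modulus 1.5199); 0.26 ± 3.9652i (modulus 3.9737). The spectral radius is the largest modulus: r(A) ≈ 3.9737. (Cross-check: r(A) ≤ ||A||_2 ≈ 5.7085; equality holds whenever A is normal, though it can also hold for some non-normal A.)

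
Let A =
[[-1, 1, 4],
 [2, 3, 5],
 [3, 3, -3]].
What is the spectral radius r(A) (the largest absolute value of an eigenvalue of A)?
r(A) ≈ 6.2413

The eigenvalues of A are the roots of its characteristic polynomial. With M = A (coefficients from the trace, the sum of principal 2x2 minors, and det A):
  p(λ) = det(λ I - M) = λ^3 + λ^2 - 38λ - 33.
No integer candidate from the rational root theorem (±divisors of 33) is a root, so the roots are irrational. The cubic discriminant is Δ = 214233 > 0, so there are three distinct real roots. p(-7) = -61 and p(-6) = 15 have opposite signs, so a root lies in (-7, -6); Newton's method refines it to λ ≈ -6.2413. p(-1) = 5 and p(0) = -33 have opposite signs, so a root lies in (-1, 0); Newton's method refines it to λ ≈ -0.8658. p(6) = -9 and p(7) = 93 have opposite signs, so a root lies in (6, 7); Newton's method refines it to λ ≈ 6.1071. Check (Vieta): the three roots sum to -1, matching tr M = -1.
Thus the eigenvalues (to 4 decimals) are -6.2413 (modulus 6.2413); -0.8658 (modulus 0.8658); 6.1071 (modulus 6.1071). The spectral radius is the largest modulus: r(A) ≈ 6.2413. (Cross-check: r(A) ≤ ||A||_2 ≈ 7.2788; equality holds whenever A is normal, though it can also hold for some non-normal A.)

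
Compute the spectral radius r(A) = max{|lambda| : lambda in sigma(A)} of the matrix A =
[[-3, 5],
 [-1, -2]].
r(A) = sqrt(11) ≈ 3.3166

The eigenvalues of A are the roots of its characteristic polynomial. With M = A (coefficients from the trace and determinant):
  p(λ) = det(λ I - M) = λ^2 + 5λ + 11.
For λ^2 + 5λ + 11 the discriminant is -19. It is negative, so the roots are the complex-conjugate pair λ = -5/2 ± (sqrt(19)/2) i ≈ -2.5 ± 2.1794i. For a conjugate pair the product of the roots equals the constant term, so |λ|^2 = 11 and |λ| = sqrt(11) ≈ 3.3166.
Thus the eigenvalues (to 4 decimals) are -2.5 ± 2.1794i (modulus 3.3166). The spectral radius is the largest modulus: r(A) = sqrt(11) ≈ 3.3166. (Cross-check: r(A) ≤ ||A||_2 ≈ 5.9667; equality holds whenever A is normal, though it can also hold for some non-normal A.)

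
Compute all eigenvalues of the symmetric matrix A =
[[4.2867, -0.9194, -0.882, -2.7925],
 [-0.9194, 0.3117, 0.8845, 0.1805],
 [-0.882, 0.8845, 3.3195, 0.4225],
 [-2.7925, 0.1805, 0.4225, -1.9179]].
sigma(A) ≈ {-3, 0, 3, 6}

A is real symmetric, so its spectrum consists of real eigenvalues. Expanding the characteristic polynomial of the displayed matrix gives
  det(λ I - A) = p(λ) = λ^4 + (-6)λ^3 + (-9)λ^2 + (53.9988)λ + (0.0016).
Solving p(λ) = 0 yields eigenvalues ≈ -3, 0, 3, 6. (A is shown rounded to 4 decimals, so these recover the underlying integer eigenvalues to within that precision.)
Verification: the trace of A = 6 equals the sum of eigenvalues 6, and det(A) ≈ 0.0016 matches the eigenvalue product 0.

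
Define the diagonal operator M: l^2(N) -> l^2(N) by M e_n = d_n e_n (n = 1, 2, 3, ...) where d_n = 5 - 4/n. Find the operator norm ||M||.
||M|| = 5

For a diagonal operator on l^2 with entries d_n, ||M|| = sup_n |d_n|. Here d_1 = 1, d_2 = 3, ..., and d_n = 5 - 4/n increases monotonically toward 5. All terms lie in [1, 5), so |d_n| = d_n and the supremum is the limit 5, which is not attained by any individual d_n. Hence ||M|| = 5.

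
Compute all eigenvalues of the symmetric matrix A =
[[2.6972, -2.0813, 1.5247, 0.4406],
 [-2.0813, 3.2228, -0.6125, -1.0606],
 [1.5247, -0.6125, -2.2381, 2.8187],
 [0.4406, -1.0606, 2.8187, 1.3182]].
sigma(A) ≈ {-4, 1, 2, 6}

A is real symmetric, so its spectrum consists of real eigenvalues. Expanding the characteristic polynomial of the displayed matrix gives
  det(λ I - A) = p(λ) = λ^4 + (-5)λ^3 + (-16)λ^2 + (68)λ + (-48.0023).
Solving p(λ) = 0 yields eigenvalues ≈ -4, 1, 2, 6. (A is shown rounded to 4 decimals, so these recover the underlying integer eigenvalues to within that precision.)
Verification: the trace of A = 5 equals the sum of eigenvalues 5, and det(A) ≈ -48.0023 matches the eigenvalue product -48.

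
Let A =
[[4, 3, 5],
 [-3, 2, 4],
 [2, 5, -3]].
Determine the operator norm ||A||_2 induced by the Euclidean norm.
||A||_2 ≈ 7.6009 (= sqrt(largest eigenvalue of A^T A))

||A||_2 = sigma_max(A) = sqrt(lambda_max(A^T A)). Form the symmetric matrix M = A^T A =
[[29, 16, 2],
 [16, 38, 8],
 [2, 8, 50]].
Its characteristic polynomial (trace, sum of principal 2x2 minors, determinant of M give the coefficients) is
  p(λ) = det(λ I - M) = λ^3 - 117λ^2 + 4128λ - 40804.
No integer candidate from the rational root theorem (±divisors of 40804) is a root, so the roots are irrational. The cubic discriminant is Δ = 264384000 > 0, so there are three distinct real roots. p(16) = -612 and p(17) = 472 have opposite signs, so a root lies in (16, 17); Newton's method refines it to λ ≈ 16.5492. p(42) = 272 and p(43) = -126 have opposite signs, so a root lies in (42, 43); Newton's method refines it to λ ≈ 42.6776. p(57) = -448 and p(58) = 144 have opposite signs, so a root lies in (57, 58); Newton's method refines it to λ ≈ 57.7733. Check (Vieta): the three roots sum to 117, matching tr M = 117.
So the eigenvalues of A^T A are ≈ 16.5492, 42.6776, 57.7733 (all ≥ 0, as they must be for A^T A). The largest is λ_max ≈ 57.7733, hence ||A||_2 = sqrt(λ_max) ≈ 7.6009.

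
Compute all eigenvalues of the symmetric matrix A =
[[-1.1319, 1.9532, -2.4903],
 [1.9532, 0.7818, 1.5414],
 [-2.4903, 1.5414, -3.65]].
sigma(A) ≈ {-6, 0, 2}

A is real symmetric, so its spectrum consists of real eigenvalues. Expanding the characteristic polynomial of the displayed matrix gives
  det(λ I - A) = p(λ) = λ^3 + (4)λ^2 + (-12)λ + (0).
Solving p(λ) = 0 yields eigenvalues ≈ -6, 0, 2. (A is shown rounded to 4 decimals, so these recover the underlying integer eigenvalues to within that precision.)
Verification: the trace of A = -4 equals the sum of eigenvalues -4, and det(A) ≈ 0.0007 matches the eigenvalue product 0.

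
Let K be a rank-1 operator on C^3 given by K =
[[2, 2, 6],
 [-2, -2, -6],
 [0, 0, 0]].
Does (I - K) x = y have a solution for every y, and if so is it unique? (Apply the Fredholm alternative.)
(I - K) is invertible (det(I - K) = 1 ≠ 0), so for every y in C^3 the equation (I - K) x = y has a unique solution.

K has rank 1, so it is an outer product K = u v^T: every row of K is a multiple of one row vector. Reading off the entries, u = (2, -2, 0) and v = (1, 1, 3) (row i of K equals u_i·v^T). A rank-one matrix u v^T satisfies K u = u (v·u) and kills the (2)-dimensional subspace v^⊥, so its characteristic polynomial is lambda^2 (lambda - v·u) with v·u = tr K = 0. Hence the eigenvalues of I - K are 1 (multiplicity 2) and 1 - (0) = 1, so det(I - K) = 1. (Direct check: I - K =
[[-1, -2, -6],
 [2, 3, 6],
 [0, 0, 1]]
has determinant 1.) The finite-dimensional Fredholm alternative says: either (I - K) is invertible, or ker(I - K) ≠ {0} and then range(I - K) = ker((I - K)^*)^⊥, with dim ker(I - K) = dim ker((I - K)^*). Since det(I - K) ≠ 0, 1 is not an eigenvalue of K and ker(I - K) = {0}, so we are in the first case: for every y there is a unique x = (I - K)^(-1) y. Explicitly, by the Sherman–Morrison formula, (I - u v^T)^(-1) = I + u v^T/(1 - v·u), i.e. (I - K)^(-1) = I + K.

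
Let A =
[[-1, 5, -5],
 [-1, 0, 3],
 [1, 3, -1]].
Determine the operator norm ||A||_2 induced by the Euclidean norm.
||A||_2 ≈ 7.9107 (= sqrt(largest eigenvalue of A^T A))

||A||_2 = sigma_max(A) = sqrt(lambda_max(A^T A)). Form the symmetric matrix M = A^T A =
[[3, -2, 1],
 [-2, 34, -28],
 [1, -28, 35]].
Its characteristic polynomial (trace, sum of principal 2x2 minors, determinant of M give the coefficients) is
  p(λ) = det(λ I - M) = λ^3 - 72λ^2 + 608λ - 1156.
No integer candidate from the rational root theorem (±divisors of 1156) is a root, so the roots are irrational. The cubic discriminant is Δ = 166226512 > 0, so there are three distinct real roots. p(2) = -220 and p(3) = 47 have opposite signs, so a root lies in (2, 3); Newton's method refines it to λ ≈ 2.7831. p(6) = 116 and p(7) = -85 have opposite signs, so a root lies in (6, 7); Newton's method refines it to λ ≈ 6.6373. p(62) = -1900 and p(63) = 1427 have opposite signs, so a root lies in (62, 63); Newton's method refines it to λ ≈ 62.5796. Check (Vieta): the three roots sum to 72, matching tr M = 72.
So the eigenvalues of A^T A are ≈ 2.7831, 6.6373, 62.5796 (all ≥ 0, as they must be for A^T A). The largest is λ_max ≈ 62.5796, hence ||A||_2 = sqrt(λ_max) ≈ 7.9107.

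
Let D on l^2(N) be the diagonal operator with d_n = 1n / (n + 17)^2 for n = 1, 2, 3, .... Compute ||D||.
||D|| = 1/68 (attained at n = 17)

For D diagonal, ||D|| = sup_n |d_n|. Treat f(x) = 1x / (x + 17)^2 for real x > 0. By the quotient rule, f'(x) = 1(17 - x)/(x + 17)^3, which is positive for x < 17 and negative for x > 17. So f has a unique maximum at x = 17, and since 17 is a positive integer, the supremum over n ≥ 1 is attained at n = 17: d_17 = 1·17/(17 + 17)^2 = 1·17/1156 = 1/68. Hence ||D|| = 1/68.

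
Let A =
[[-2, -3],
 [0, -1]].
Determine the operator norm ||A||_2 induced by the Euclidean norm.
||A||_2 = sqrt((14 + sqrt(180))/2) ≈ 3.7025 (= sqrt(largest eigenvalue of A^T A))

||A||_2 = sigma_max(A) = sqrt(lambda_max(A^T A)). Form the symmetric matrix M = A^T A =
[[4, 6],
 [6, 10]].
Its characteristic polynomial (trace, determinant of M give the coefficients) is
  p(λ) = det(λ I - M) = λ^2 - 14λ + 4.
For λ^2 - 14λ + 4 the discriminant is 180. It is nonnegative but not a perfect square, so the roots are real and irrational: λ = (14 ± sqrt(180))/2 ≈ 13.7082, 0.2918.
So the eigenvalues of A^T A are ≈ 0.2918, 13.7082 (all ≥ 0, as they must be for A^T A). The largest is λ_max = (14 + sqrt(180))/2 ≈ 13.7082, hence ||A||_2 = sqrt(λ_max) = sqrt((14 + sqrt(180))/2) ≈ 3.7025.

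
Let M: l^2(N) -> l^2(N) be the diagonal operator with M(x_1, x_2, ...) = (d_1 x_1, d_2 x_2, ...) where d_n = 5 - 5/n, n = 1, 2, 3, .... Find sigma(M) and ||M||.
sigma(M) = {5 - 5/n : n ≥ 1} ∪ {5}; ||M|| = 5

A bounded diagonal operator on l^2 with diagonal entries d_n has spectrum equal to the closure of {d_n : n ≥ 1}: every d_n is an eigenvalue (with eigenvector e_n), so {d_n} ⊂ sigma(M); the spectrum is closed, so its closure is too; and for lambda not in the closure, (M - lambda I) has bounded inverse (the diagonal entries 1/(d_n - lambda) are bounded). For our sequence d_n = 5 - 5/n, n = 1, 2, 3, ...:
  - {d_n} = {5 - 5/n : n ≥ 1}; the only limit point is 5
  - closure = {5 - 5/n : n ≥ 1} ∪ {5}
For the norm: a diagonal operator has ||M|| = sup_n |d_n|. Here d_n = 5 - 5/n increases monotonically from d_1 = 0 toward 5, with all terms in [0, 5); so sup_n |d_n| = 5 (the supremum is the limit, not attained). So ||M|| = 5.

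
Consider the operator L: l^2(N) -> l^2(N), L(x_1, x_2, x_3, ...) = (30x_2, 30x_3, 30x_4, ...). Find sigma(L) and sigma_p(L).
sigma(L) = closed disk {z in C : |z| ≤ 30}; sigma_p(L) = open disk {z in C : |z| < 30}

Note L = 30·V where V is the unit left shift (V x)_k = x_{k+1}; so sigma(L) = 30·sigma(V) and ||L|| = 30||V||. ||L x||^2 = 900sum_{k≥2} |x_k|^2 ≤ 900||x||^2, with equality on {x : x_1 = 0}, so ||L|| = 30. For any lambda with |lambda| < 30, set r = lambda/30 (|r| < 1); the vector x = (1, r, r^2, ...) is in l^2 and satisfies L x = 30(r, r^2, ...) = lambda x, so lambda is an eigenvalue. On the boundary |lambda| = 30 the geometric series diverges, so no l^2 eigenvector exists, but these lambda lie in the approximate point spectrum. Hence sigma(L) is the closed disk of radius 30 and sigma_p(L) is the open disk.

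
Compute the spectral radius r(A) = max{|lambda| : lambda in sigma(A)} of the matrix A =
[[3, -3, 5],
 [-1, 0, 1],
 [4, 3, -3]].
r(A) ≈ 6.2695

The eigenvalues of A are the roots of its characteristic polynomial. With M = A (coefficients from the trace, the sum of principal 2x2 minors, and det A):
  p(λ) = det(λ I - M) = λ^3 - 35λ + 27.
No integer candidate from the rational root theorem (±divisors of 27) is a root, so the roots are irrational. The cubic discriminant is Δ = 151817 > 0, so there are three distinct real roots. p(-7) = -71 and p(-6) = 21 have opposite signs, so a root lies in (-7, -6); Newton's method refines it to λ ≈ -6.2695. p(0) = 27 and p(1) = -7 have opposite signs, so a root lies in (0, 1); Newton's method refines it to λ ≈ 0.7853. p(5) = -23 and p(6) = 33 have opposite signs, so a root lies in (5, 6); Newton's method refines it to λ ≈ 5.4842. Check (Vieta): the three roots sum to 0, matching tr M = 0.
Thus the eigenvalues (to 4 decimals) are -6.2695 (modulus 6.2695); 0.7853 (modulus 0.7853); 5.4842 (modulus 5.4842). The spectral radius is the largest modulus: r(A) ≈ 6.2695. (Cross-check: r(A) ≤ ||A||_2 ≈ 7.2084; equality holds whenever A is normal, though it can also hold for some non-normal A.)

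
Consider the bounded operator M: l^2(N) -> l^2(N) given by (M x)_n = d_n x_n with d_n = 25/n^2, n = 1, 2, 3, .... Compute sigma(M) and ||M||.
sigma(M) = {25/n^2 : n ≥ 1} ∪ {0}; ||M|| = 25

A bounded diagonal operator on l^2 with diagonal entries d_n has spectrum equal to the closure of {d_n : n ≥ 1}: every d_n is an eigenvalue (with eigenvector e_n), so {d_n} ⊂ sigma(M); the spectrum is closed, so its closure is too; and for lambda not in the closure, (M - lambda I) has bounded inverse (the diagonal entries 1/(d_n - lambda) are bounded). For our sequence d_n = 25/n^2, n = 1, 2, 3, ...:
  - {d_n} = {25/n^2 : n ≥ 1}; the only limit point is 0
  - closure = {25/n^2 : n ≥ 1} ∪ {0}
For the norm: a diagonal operator has ||M|| = sup_n |d_n|. Here d_n = 25/n^2 is positive and decreasing, so sup_n |d_n| = d_1 = 25. So ||M|| = 25.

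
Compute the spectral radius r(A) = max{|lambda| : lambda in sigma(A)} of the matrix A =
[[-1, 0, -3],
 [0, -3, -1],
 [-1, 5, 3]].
r(A) ≈ 2.9207

The eigenvalues of A are the roots of its characteristic polynomial. With M = A (coefficients from the trace, the sum of principal 2x2 minors, and det A):
  p(λ) = det(λ I - M) = λ^3 + λ^2 - 7λ - 13.
No integer candidate from the rational root theorem (±divisors of 13) is a root, so the roots are irrational. The cubic discriminant is Δ = -1452 < 0, so there is one real root and a complex-conjugate pair. p(2) = -15 and p(3) = 2 have opposite signs, so a root lies in (2, 3); Newton's method refines it to λ ≈ 2.9207. Dividing out (λ - (2.9207)) leaves approximately λ^2 + 3.9207λ + 4.451. For λ^2 + 3.9207λ + 4.451 the discriminant is -2.4324. It is negative, so the remaining roots are the complex-conjugate pair λ ≈ -1.9603 ± 0.7798i. Their product equals the constant term, so |λ|^2 ≈ 4.451 and |λ| ≈ 2.1097.
Thus the eigenvalues (to 4 decimals) are 2.9207 (modulus 2.9207); -1.9603 ± 0.7798i (modulus 2.1097). The spectral radius is the largest modulus: r(A) ≈ 2.9207. (Cross-check: r(A) ≤ ||A||_2 ≈ 6.8111; equality holds whenever A is normal, though it can also hold for some non-normal A.)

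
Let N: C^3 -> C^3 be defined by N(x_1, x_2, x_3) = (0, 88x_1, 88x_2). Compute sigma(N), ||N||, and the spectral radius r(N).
sigma(N) = {0}; ||N|| = 88; r(N) = 0. (N is nilpotent with N^3 = 0.)

On C^3, N is a strictly lower-triangular matrix with 88 on the subdiagonal and zeros elsewhere, so its characteristic polynomial is lambda^3 and every eigenvalue is 0: sigma(N) = {0}. For the operator norm, N e_i = 88e_{i+1} for i = 1, ..., 2 and N e_3 = 0, so the singular values of N are 88 (with multiplicity 2) and 0; hence ||N|| = 88. The spectral radius r(N) = max|lambda| = 0. Note ||N|| > r(N) — characteristic of non-normal nilpotent operators. Indeed N^3 = 0.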